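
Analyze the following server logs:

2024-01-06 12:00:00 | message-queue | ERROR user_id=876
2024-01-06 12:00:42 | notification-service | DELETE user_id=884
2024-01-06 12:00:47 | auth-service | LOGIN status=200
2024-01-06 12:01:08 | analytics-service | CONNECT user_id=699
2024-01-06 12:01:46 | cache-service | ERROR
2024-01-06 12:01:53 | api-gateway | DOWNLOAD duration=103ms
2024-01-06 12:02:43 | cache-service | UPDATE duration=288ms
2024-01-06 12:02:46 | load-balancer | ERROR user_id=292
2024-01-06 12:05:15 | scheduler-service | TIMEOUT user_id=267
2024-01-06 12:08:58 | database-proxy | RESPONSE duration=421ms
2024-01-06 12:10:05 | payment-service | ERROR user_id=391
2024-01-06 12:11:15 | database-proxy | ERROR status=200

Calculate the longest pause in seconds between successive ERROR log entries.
439

To find the longest gap:

1. Extract all ERROR events in chronological order
2. Calculate time differences between consecutive events
3. Find the maximum difference
4. Longest gap: 439 seconds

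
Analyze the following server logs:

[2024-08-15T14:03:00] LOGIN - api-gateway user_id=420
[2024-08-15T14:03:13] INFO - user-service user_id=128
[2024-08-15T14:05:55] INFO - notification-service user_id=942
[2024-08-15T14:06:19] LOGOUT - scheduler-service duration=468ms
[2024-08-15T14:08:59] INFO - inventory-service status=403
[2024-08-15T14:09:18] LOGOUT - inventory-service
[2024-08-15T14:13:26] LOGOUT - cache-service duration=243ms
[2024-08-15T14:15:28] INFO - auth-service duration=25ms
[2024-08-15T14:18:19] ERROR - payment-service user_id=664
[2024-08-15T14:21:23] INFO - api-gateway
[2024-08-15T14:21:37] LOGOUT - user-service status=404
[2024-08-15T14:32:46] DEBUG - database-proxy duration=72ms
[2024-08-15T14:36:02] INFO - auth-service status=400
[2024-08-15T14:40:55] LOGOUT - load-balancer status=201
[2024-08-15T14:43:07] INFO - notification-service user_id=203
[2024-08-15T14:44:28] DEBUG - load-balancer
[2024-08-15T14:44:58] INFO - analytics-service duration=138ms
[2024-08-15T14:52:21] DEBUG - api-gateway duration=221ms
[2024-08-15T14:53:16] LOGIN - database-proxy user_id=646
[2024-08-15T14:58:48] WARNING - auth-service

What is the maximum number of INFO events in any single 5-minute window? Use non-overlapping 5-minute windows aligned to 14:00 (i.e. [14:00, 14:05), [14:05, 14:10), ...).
2

To find the burst window:

1. Divide the log period into non-overlapping 5-minute windows starting at 14:00
2. Count INFO events in each window
3. Find the window with maximum count
4. Maximum events in a window: 2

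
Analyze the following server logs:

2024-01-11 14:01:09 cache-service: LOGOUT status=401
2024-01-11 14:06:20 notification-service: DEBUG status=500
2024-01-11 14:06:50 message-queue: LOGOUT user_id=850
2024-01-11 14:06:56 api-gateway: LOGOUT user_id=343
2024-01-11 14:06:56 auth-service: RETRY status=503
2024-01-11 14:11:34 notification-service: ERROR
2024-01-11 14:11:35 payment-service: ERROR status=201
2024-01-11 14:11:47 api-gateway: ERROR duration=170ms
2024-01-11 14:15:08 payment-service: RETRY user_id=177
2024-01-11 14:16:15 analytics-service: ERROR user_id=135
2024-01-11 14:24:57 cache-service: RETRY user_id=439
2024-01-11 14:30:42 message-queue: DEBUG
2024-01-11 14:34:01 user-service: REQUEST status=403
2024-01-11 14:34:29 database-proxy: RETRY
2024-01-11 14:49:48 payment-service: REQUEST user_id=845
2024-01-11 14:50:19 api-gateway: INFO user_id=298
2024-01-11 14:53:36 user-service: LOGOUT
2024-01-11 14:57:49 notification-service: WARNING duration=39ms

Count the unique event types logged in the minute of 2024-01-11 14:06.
3

To count unique event types:

1. Filter events in the minute starting at 2024-01-11 14:06
2. Extract event types from matching entries
3. Count unique types: 3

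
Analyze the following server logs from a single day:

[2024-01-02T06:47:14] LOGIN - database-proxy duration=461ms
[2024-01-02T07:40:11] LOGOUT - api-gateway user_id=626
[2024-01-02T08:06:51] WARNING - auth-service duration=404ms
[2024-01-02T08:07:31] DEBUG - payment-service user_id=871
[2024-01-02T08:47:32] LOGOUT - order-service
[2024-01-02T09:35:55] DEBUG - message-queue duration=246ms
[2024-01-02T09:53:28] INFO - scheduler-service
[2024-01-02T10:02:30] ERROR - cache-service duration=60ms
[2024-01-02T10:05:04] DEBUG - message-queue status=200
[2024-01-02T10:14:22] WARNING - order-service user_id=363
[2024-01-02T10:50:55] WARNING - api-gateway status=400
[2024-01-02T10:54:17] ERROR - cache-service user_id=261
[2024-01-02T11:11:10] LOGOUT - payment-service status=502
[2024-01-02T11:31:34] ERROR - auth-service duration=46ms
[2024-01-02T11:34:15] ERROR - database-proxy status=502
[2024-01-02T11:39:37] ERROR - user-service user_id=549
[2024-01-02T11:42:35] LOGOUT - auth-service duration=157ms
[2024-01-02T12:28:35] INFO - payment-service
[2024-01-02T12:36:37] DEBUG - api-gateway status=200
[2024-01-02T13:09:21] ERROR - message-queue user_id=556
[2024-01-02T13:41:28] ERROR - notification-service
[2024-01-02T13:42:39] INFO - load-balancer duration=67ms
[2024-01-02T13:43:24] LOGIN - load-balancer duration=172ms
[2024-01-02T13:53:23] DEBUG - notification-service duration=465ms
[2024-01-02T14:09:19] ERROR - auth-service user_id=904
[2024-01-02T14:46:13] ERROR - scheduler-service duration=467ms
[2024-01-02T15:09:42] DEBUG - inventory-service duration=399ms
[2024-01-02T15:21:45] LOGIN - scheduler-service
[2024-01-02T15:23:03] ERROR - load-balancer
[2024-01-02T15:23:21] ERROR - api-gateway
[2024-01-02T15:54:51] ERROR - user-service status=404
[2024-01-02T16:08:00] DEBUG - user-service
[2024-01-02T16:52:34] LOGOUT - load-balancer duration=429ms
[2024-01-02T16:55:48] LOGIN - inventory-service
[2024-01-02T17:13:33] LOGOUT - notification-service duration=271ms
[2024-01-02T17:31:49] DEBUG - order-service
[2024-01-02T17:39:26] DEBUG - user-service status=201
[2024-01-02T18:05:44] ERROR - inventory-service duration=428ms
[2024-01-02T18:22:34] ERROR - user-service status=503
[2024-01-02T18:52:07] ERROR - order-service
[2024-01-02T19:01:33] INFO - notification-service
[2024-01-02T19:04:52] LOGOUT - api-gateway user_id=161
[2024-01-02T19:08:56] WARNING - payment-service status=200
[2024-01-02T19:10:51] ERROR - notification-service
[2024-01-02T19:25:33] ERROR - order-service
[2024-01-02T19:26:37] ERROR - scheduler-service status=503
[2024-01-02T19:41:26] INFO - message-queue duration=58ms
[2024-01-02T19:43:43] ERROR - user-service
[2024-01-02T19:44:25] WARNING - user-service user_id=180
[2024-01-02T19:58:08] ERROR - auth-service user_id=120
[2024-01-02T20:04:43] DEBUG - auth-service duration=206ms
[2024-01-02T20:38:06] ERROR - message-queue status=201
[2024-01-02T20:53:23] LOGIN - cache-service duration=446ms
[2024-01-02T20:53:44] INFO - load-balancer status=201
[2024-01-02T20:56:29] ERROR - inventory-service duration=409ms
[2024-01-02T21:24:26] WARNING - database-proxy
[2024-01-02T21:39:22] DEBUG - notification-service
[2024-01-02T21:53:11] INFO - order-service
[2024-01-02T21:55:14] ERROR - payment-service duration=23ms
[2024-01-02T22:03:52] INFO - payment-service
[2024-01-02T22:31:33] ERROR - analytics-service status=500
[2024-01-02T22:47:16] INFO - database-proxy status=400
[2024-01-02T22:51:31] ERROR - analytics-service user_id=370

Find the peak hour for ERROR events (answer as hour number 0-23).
19

To find the peak hour:

1. Group all ERROR events by hour
2. Count events in each hour
3. Find hour with maximum count
4. Peak hour: 19 (with 5 events)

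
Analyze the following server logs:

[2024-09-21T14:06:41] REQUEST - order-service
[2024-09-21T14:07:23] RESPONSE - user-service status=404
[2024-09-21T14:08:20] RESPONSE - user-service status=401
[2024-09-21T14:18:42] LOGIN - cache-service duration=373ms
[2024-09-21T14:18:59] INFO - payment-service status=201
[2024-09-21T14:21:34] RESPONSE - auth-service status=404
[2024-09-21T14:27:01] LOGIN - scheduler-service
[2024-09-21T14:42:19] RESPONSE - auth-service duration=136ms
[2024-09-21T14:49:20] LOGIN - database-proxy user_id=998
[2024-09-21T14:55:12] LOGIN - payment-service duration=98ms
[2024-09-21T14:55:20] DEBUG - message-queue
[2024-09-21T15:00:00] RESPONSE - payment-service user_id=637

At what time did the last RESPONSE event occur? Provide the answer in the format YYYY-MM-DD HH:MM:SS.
2024-09-21 15:00:00

To find the last event:

1. Filter for all RESPONSE events
2. Sort by timestamp
3. Select the last one
4. Timestamp: 2024-09-21 15:00:00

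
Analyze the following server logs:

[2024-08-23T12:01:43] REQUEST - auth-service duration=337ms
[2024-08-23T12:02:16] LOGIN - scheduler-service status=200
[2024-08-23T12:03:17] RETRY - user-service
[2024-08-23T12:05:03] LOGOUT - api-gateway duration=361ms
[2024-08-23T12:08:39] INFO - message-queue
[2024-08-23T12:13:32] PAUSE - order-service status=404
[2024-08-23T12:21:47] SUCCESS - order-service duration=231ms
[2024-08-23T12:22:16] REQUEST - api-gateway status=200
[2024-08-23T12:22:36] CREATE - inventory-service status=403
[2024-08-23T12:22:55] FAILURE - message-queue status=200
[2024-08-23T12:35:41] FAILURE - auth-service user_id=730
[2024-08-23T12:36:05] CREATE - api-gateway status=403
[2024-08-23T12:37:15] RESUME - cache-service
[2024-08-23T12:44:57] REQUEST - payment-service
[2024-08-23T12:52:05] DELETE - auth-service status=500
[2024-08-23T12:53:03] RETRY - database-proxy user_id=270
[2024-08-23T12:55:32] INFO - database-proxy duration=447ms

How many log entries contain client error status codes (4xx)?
3

To find matching entries:

1. Pattern to match: client error status codes (4xx)
2. Scan each log entry for the pattern
3. Count matches: 3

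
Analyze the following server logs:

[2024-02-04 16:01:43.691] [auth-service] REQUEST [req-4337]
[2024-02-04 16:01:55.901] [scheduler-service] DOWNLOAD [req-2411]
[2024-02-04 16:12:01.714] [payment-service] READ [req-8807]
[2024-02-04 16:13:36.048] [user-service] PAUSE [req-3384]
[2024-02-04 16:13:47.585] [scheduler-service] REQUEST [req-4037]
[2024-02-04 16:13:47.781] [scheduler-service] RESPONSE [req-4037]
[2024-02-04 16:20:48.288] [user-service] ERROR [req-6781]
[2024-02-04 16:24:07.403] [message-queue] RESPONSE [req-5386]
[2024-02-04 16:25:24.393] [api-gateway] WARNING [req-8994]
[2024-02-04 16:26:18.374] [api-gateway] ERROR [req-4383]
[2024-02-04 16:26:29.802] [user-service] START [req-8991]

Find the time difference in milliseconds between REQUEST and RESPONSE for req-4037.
196

To calculate latency:

1. Find REQUEST with id req-4037: 2024-02-04 16:13:47.585
2. Find RESPONSE with id req-4037: 2024-02-04 16:13:47.781
3. Latency: 2024-02-04 16:13:47.781 - 2024-02-04 16:13:47.585 = 196ms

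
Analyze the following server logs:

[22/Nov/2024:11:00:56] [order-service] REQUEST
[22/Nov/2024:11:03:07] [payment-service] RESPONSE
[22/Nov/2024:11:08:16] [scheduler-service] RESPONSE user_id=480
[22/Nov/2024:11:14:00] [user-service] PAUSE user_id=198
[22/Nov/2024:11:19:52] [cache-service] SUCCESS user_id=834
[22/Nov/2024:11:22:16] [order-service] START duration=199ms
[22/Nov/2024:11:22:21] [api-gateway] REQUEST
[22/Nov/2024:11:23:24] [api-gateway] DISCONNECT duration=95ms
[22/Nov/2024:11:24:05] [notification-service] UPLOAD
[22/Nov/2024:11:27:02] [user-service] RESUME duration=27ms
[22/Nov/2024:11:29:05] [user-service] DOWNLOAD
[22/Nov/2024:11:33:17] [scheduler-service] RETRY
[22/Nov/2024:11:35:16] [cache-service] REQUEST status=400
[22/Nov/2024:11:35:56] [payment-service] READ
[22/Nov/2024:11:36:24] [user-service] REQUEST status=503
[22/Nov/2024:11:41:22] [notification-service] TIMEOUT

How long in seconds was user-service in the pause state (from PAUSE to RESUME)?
782

To calculate state duration:

1. Find PAUSE event for user-service: 22/Nov/2024:11:14:00
2. Find RESUME event for user-service: 22/Nov/2024:11:27:02
3. Calculate duration: 22/Nov/2024:11:27:02 - 22/Nov/2024:11:14:00 = 782 seconds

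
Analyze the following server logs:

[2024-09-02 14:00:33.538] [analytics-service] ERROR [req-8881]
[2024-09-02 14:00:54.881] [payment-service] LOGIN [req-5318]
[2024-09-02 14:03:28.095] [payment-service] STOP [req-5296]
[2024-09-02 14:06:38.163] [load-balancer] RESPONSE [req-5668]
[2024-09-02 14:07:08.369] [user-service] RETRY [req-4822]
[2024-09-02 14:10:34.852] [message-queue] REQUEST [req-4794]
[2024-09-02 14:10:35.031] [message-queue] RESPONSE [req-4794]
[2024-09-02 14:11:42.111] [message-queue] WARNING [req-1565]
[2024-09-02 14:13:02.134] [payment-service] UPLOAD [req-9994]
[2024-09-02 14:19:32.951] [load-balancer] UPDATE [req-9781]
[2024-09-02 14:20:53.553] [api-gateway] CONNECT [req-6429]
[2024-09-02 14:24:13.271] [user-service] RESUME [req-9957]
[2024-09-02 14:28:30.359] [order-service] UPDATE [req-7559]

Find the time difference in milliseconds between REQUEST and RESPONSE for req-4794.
179

To calculate latency:

1. Find REQUEST with id req-4794: 2024-09-02 14:10:34.852
2. Find RESPONSE with id req-4794: 2024-09-02 14:10:35.031
3. Latency: 2024-09-02 14:10:35.031 - 2024-09-02 14:10:34.852 = 179ms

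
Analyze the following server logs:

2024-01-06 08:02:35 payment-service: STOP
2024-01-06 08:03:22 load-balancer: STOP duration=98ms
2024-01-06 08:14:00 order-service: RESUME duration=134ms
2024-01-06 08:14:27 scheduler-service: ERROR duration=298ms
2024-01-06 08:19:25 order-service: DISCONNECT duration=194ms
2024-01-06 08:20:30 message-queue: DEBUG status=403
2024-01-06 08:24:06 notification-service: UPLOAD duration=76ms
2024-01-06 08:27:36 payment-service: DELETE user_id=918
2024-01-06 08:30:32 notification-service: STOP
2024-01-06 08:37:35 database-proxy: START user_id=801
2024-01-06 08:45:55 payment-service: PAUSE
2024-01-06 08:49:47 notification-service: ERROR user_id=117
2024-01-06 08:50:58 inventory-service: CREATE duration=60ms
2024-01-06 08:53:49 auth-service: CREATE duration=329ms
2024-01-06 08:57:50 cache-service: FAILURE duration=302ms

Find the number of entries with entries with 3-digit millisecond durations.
5

To find matching entries:

1. Pattern to match: entries with 3-digit millisecond durations
2. Scan each log entry for the pattern
3. Count matches: 5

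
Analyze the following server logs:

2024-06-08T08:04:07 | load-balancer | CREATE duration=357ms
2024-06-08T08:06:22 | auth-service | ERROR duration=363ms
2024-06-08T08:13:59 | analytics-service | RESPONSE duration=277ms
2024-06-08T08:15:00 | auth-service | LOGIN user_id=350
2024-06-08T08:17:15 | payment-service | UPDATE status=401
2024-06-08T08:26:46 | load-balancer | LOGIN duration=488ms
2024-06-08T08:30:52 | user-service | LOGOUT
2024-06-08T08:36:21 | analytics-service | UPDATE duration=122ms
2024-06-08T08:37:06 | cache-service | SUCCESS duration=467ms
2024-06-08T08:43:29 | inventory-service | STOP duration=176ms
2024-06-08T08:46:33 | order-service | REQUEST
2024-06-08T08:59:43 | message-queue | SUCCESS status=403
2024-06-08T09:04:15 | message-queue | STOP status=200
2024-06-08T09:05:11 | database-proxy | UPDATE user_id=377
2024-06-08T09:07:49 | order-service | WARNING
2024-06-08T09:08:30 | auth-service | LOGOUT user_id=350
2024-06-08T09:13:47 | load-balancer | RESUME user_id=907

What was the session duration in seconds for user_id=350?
3210

To calculate session duration:

1. Find LOGIN event for user_id=350: 2024-06-08T08:15:00
2. Find LOGOUT event for user_id=350: 2024-06-08T09:08:30
3. Session duration: 2024-06-08T09:08:30 - 2024-06-08T08:15:00 = 3210 seconds (53 minutes)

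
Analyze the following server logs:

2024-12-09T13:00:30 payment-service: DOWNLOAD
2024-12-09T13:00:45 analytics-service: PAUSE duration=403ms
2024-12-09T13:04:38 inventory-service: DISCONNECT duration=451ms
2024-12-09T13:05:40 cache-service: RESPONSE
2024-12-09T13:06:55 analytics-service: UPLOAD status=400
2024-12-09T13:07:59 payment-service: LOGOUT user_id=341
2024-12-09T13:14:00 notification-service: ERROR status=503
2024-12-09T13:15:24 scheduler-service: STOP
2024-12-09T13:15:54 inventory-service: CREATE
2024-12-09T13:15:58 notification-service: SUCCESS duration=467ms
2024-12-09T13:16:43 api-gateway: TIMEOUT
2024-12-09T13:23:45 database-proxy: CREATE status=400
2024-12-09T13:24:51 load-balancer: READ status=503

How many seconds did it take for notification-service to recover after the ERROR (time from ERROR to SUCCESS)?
118

To calculate recovery time:

1. Find ERROR event for notification-service: 2024-12-09T13:14:00
2. Find next SUCCESS event for notification-service: 2024-12-09T13:15:58
3. Recovery time: 2024-12-09T13:15:58 - 2024-12-09T13:14:00 = 118 seconds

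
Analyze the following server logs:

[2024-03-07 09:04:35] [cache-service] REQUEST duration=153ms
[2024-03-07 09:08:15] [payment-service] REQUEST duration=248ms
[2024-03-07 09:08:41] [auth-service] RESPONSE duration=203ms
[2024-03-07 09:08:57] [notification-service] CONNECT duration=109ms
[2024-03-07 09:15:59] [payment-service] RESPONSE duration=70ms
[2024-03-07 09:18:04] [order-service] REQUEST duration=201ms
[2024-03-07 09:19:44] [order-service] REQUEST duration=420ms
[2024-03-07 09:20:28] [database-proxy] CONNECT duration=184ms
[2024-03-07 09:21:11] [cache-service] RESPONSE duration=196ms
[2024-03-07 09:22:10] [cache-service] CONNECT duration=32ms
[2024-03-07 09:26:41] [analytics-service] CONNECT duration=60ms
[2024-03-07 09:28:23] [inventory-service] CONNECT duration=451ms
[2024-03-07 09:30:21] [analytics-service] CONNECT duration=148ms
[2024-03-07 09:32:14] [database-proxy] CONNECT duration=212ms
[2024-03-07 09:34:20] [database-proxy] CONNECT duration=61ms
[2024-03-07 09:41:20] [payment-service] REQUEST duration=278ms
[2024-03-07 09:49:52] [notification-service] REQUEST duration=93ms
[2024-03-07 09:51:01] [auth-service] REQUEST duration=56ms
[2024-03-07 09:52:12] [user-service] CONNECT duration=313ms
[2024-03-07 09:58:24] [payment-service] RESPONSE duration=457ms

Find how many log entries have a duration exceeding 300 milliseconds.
4

To count timeouts:

1. Threshold: 300ms
2. Extract duration from each log entry
3. Count entries where duration > 300
4. Timeout count: 4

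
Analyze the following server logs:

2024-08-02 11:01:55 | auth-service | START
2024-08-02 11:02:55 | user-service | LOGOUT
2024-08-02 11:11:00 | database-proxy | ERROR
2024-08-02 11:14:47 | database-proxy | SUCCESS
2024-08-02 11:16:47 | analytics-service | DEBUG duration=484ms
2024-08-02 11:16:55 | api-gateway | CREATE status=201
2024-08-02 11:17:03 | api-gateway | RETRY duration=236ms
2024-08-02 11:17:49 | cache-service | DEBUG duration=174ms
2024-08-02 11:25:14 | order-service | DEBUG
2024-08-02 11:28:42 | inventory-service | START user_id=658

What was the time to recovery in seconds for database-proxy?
227

To calculate recovery time:

1. Find ERROR event for database-proxy: 2024-08-02 11:11:00
2. Find next SUCCESS event for database-proxy: 2024-08-02 11:14:47
3. Recovery time: 2024-08-02 11:14:47 - 2024-08-02 11:11:00 = 227 seconds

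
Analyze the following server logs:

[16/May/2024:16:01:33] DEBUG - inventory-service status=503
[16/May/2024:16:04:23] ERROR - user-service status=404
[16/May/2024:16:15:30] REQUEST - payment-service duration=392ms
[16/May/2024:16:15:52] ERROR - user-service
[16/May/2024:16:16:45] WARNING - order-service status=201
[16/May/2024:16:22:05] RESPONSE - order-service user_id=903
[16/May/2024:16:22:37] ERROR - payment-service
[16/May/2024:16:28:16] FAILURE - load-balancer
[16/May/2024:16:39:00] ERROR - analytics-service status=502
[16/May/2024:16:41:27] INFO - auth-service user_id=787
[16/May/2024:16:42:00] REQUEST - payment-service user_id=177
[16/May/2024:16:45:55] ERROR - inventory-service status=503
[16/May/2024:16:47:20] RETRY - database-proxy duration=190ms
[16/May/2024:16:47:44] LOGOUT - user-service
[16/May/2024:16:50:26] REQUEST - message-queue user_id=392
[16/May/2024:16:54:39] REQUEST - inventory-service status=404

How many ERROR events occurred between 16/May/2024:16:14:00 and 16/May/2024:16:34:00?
2

To count events in the time window:

1. Window boundaries: 16/May/2024:16:14:00 to 16/May/2024:16:34:00
2. Filter for ERROR events within this window
3. Count matching events: 2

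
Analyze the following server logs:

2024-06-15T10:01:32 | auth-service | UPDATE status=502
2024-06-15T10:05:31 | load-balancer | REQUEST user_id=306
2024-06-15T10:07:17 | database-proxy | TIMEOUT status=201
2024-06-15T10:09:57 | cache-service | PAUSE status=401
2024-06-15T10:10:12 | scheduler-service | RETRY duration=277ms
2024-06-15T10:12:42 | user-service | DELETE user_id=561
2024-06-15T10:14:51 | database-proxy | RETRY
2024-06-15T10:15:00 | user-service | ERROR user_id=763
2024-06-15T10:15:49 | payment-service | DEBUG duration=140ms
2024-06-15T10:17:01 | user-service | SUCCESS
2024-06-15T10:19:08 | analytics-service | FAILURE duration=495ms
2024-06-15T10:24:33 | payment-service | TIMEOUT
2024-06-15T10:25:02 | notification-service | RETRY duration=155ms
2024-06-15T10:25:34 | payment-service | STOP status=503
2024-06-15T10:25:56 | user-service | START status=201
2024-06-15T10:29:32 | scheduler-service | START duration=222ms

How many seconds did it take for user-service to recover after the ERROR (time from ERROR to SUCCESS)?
121

To calculate recovery time:

1. Find ERROR event for user-service: 2024-06-15T10:15:00
2. Find next SUCCESS event for user-service: 2024-06-15T10:17:01
3. Recovery time: 2024-06-15T10:17:01 - 2024-06-15T10:15:00 = 121 seconds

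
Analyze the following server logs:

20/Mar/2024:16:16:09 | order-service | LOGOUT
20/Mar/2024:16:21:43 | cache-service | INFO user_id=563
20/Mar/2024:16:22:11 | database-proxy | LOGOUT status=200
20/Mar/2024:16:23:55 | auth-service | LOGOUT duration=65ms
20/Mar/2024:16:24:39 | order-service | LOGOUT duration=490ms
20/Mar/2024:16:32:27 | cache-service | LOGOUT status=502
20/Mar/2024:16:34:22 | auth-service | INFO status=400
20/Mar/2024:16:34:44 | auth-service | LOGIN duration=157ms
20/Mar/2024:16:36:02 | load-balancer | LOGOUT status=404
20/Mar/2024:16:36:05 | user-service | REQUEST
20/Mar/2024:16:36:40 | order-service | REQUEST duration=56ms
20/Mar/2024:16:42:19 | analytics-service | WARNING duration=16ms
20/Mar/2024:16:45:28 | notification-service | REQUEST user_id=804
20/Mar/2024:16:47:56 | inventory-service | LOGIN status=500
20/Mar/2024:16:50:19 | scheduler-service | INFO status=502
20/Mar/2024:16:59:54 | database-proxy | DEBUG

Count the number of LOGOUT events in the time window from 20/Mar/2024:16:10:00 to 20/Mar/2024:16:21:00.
1

To count events in the time window:

1. Window boundaries: 20/Mar/2024:16:10:00 to 20/Mar/2024:16:21:00
2. Filter for LOGOUT events within this window
3. Count matching events: 1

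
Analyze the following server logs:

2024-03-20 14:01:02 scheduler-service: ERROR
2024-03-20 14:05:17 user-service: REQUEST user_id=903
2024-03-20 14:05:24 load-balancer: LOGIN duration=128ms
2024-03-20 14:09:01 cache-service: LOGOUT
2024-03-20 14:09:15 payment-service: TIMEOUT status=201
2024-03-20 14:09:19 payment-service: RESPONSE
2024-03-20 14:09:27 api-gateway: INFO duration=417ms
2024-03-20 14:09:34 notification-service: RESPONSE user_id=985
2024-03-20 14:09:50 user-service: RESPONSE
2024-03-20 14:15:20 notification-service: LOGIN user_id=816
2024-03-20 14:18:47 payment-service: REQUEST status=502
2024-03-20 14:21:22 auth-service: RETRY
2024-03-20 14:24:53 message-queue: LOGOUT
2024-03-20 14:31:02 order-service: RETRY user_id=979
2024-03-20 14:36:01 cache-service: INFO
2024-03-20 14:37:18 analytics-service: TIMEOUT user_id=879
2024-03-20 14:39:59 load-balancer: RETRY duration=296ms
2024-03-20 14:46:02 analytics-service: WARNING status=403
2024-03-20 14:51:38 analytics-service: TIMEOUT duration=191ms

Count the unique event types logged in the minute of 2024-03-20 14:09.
4

To count unique event types:

1. Filter events in the minute starting at 2024-03-20 14:09
2. Extract event types from matching entries
3. Count unique types: 4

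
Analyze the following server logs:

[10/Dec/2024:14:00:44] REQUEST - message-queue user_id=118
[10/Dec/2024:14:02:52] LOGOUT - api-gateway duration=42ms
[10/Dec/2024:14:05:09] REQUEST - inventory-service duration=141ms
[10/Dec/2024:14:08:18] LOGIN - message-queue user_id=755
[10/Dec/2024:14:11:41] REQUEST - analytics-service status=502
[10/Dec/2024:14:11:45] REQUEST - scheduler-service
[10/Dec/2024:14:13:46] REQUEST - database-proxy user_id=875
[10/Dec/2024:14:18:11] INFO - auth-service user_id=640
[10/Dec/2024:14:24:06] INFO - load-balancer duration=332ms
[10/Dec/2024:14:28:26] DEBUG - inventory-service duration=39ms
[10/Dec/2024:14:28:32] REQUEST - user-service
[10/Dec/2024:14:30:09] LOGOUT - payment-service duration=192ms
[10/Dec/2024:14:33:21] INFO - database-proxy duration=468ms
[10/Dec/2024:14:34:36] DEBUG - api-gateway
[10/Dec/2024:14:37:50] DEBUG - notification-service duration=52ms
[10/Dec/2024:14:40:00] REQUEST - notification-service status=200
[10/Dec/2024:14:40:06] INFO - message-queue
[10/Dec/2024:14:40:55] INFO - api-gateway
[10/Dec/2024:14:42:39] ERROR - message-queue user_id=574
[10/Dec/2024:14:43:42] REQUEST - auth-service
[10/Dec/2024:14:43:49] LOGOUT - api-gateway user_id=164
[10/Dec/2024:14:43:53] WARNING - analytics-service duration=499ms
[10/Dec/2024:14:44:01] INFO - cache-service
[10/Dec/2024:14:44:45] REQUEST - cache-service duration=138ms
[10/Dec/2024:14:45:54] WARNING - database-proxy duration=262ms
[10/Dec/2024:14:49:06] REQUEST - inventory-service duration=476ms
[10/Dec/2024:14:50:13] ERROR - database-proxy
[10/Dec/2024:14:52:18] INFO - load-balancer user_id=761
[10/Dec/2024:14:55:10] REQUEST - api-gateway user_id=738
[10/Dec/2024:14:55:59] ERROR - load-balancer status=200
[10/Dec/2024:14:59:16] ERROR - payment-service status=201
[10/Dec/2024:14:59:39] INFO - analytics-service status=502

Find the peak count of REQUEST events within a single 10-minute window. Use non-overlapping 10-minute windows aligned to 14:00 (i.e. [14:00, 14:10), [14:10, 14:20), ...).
4

To find the burst window:

1. Divide the log period into non-overlapping 10-minute windows starting at 14:00
2. Count REQUEST events in each window
3. Find the window with maximum count
4. Maximum events in a window: 4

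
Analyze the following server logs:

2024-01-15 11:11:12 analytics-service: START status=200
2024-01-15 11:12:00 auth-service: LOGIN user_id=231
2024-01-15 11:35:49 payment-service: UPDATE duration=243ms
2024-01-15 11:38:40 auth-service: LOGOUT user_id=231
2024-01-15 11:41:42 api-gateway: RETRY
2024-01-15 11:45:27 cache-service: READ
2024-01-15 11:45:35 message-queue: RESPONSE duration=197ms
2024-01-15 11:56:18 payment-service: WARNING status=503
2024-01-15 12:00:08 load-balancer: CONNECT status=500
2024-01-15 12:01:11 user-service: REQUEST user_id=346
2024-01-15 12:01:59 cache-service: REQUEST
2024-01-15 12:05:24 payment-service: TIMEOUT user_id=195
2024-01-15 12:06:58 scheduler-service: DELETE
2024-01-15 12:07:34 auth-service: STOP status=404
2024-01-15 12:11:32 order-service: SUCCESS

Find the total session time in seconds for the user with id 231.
1600

To calculate session duration:

1. Find LOGIN event for user_id=231: 2024-01-15 11:12:00
2. Find LOGOUT event for user_id=231: 2024-01-15 11:38:40
3. Session duration: 2024-01-15 11:38:40 - 2024-01-15 11:12:00 = 1600 seconds (26 minutes)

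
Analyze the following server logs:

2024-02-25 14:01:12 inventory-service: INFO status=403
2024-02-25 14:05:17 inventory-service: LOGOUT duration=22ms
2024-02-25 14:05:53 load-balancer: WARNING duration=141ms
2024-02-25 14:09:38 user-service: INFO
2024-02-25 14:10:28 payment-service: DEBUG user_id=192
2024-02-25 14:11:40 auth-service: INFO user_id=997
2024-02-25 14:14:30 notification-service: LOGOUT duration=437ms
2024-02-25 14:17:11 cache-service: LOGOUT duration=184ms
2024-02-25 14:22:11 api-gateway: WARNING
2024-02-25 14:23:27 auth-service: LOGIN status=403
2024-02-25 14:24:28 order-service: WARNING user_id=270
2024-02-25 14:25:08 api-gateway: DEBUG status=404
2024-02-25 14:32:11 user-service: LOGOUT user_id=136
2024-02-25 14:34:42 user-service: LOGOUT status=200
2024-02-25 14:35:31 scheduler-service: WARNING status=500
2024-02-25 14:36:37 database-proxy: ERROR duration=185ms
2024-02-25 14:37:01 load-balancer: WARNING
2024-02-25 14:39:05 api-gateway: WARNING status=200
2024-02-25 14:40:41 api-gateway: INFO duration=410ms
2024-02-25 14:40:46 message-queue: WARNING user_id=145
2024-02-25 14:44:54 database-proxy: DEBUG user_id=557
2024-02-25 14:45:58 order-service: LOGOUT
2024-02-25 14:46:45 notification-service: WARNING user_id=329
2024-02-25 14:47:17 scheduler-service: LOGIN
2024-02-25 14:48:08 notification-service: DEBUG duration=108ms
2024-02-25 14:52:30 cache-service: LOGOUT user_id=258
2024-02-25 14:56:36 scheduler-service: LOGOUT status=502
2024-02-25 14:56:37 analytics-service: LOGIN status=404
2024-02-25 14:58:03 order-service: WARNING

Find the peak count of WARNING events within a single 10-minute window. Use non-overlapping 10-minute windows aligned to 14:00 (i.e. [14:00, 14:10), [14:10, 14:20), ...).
3

To find the burst window:

1. Divide the log period into non-overlapping 10-minute windows starting at 14:00
2. Count WARNING events in each window
3. Find the window with maximum count
4. Maximum events in a window: 3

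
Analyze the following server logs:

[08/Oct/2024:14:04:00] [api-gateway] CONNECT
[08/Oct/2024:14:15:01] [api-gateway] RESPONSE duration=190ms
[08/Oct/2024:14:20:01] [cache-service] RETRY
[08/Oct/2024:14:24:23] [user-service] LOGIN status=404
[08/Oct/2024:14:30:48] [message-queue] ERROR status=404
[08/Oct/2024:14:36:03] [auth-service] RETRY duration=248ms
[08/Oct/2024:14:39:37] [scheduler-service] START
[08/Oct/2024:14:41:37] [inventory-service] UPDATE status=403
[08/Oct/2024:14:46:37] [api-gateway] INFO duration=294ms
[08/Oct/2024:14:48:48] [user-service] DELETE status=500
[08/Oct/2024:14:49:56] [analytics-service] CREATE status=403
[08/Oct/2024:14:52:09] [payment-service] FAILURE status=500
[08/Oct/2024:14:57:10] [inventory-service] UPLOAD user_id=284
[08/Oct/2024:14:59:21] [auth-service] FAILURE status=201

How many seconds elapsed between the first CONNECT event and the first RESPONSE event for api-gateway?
661

To find the time between events:

1. Locate the first CONNECT event for api-gateway: 08/Oct/2024:14:04:00
2. Locate the first RESPONSE event for api-gateway: 08/Oct/2024:14:15:01
3. Calculate the difference: 08/Oct/2024:14:15:01 - 08/Oct/2024:14:04:00 = 661 seconds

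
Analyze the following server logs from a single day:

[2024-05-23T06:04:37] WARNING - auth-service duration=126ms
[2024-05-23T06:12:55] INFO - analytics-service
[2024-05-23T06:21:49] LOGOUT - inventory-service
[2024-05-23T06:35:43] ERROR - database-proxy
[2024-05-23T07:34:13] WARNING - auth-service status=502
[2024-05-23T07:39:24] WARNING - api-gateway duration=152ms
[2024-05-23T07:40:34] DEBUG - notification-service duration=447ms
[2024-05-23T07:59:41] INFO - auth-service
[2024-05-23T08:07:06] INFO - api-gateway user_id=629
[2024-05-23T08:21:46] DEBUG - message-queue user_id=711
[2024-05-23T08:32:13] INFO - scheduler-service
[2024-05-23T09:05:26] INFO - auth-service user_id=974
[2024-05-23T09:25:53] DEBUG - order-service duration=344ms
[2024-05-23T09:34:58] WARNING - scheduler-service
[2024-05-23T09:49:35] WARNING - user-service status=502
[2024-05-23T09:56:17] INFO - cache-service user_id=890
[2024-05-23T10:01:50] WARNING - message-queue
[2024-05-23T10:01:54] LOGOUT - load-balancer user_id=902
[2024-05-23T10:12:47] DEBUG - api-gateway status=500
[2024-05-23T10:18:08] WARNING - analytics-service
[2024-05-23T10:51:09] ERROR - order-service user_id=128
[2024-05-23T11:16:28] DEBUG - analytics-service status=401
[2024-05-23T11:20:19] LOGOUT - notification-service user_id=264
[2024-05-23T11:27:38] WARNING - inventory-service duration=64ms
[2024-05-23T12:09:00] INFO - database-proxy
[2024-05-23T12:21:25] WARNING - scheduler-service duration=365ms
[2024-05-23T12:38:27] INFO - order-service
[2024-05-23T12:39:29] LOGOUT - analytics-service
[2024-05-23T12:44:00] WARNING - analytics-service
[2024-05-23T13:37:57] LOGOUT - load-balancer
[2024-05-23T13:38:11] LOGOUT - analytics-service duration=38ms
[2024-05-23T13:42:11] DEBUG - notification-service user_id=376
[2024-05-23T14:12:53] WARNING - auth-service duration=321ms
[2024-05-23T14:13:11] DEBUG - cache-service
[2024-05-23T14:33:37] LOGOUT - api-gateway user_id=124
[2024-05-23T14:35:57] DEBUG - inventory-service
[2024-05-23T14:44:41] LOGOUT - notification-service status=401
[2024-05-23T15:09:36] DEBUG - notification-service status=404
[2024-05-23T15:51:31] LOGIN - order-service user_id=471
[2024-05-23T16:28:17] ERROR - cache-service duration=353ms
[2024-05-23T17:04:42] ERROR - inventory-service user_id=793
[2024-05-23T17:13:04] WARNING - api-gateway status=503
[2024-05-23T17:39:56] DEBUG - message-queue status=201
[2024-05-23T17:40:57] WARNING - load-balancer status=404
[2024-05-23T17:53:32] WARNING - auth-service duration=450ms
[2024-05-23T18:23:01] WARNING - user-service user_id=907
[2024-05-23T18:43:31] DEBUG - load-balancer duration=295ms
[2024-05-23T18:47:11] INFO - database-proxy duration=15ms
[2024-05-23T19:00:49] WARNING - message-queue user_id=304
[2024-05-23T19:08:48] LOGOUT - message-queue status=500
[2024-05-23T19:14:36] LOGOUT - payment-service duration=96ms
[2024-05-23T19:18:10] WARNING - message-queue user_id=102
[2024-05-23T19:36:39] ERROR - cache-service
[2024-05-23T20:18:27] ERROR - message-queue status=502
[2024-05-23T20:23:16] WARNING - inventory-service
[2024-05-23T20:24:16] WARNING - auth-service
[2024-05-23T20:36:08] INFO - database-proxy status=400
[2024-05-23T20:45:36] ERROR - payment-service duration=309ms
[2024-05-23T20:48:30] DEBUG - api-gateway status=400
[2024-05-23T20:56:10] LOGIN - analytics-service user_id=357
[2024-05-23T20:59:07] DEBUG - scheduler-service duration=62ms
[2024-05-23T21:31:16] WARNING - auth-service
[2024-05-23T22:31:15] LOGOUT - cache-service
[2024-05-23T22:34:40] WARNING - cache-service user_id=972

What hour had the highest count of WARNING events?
17

To find the peak hour:

1. Group all WARNING events by hour
2. Count events in each hour
3. Find hour with maximum count
4. Peak hour: 17 (with 3 events)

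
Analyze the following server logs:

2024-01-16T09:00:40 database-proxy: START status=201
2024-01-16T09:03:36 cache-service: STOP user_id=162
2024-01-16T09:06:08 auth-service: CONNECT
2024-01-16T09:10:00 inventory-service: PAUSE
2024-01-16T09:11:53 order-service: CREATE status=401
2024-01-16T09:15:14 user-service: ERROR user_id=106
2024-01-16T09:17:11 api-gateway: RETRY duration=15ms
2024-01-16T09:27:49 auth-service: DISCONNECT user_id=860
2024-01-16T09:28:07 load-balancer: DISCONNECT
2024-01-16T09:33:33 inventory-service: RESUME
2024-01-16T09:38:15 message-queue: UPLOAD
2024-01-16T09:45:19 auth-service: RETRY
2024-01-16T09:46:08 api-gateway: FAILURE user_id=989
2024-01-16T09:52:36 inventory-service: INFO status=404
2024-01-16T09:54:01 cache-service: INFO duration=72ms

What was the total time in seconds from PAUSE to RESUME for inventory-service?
1413

To calculate state duration:

1. Find PAUSE event for inventory-service: 2024-01-16T09:10:00
2. Find RESUME event for inventory-service: 2024-01-16T09:33:33
3. Calculate duration: 2024-01-16T09:33:33 - 2024-01-16T09:10:00 = 1413 seconds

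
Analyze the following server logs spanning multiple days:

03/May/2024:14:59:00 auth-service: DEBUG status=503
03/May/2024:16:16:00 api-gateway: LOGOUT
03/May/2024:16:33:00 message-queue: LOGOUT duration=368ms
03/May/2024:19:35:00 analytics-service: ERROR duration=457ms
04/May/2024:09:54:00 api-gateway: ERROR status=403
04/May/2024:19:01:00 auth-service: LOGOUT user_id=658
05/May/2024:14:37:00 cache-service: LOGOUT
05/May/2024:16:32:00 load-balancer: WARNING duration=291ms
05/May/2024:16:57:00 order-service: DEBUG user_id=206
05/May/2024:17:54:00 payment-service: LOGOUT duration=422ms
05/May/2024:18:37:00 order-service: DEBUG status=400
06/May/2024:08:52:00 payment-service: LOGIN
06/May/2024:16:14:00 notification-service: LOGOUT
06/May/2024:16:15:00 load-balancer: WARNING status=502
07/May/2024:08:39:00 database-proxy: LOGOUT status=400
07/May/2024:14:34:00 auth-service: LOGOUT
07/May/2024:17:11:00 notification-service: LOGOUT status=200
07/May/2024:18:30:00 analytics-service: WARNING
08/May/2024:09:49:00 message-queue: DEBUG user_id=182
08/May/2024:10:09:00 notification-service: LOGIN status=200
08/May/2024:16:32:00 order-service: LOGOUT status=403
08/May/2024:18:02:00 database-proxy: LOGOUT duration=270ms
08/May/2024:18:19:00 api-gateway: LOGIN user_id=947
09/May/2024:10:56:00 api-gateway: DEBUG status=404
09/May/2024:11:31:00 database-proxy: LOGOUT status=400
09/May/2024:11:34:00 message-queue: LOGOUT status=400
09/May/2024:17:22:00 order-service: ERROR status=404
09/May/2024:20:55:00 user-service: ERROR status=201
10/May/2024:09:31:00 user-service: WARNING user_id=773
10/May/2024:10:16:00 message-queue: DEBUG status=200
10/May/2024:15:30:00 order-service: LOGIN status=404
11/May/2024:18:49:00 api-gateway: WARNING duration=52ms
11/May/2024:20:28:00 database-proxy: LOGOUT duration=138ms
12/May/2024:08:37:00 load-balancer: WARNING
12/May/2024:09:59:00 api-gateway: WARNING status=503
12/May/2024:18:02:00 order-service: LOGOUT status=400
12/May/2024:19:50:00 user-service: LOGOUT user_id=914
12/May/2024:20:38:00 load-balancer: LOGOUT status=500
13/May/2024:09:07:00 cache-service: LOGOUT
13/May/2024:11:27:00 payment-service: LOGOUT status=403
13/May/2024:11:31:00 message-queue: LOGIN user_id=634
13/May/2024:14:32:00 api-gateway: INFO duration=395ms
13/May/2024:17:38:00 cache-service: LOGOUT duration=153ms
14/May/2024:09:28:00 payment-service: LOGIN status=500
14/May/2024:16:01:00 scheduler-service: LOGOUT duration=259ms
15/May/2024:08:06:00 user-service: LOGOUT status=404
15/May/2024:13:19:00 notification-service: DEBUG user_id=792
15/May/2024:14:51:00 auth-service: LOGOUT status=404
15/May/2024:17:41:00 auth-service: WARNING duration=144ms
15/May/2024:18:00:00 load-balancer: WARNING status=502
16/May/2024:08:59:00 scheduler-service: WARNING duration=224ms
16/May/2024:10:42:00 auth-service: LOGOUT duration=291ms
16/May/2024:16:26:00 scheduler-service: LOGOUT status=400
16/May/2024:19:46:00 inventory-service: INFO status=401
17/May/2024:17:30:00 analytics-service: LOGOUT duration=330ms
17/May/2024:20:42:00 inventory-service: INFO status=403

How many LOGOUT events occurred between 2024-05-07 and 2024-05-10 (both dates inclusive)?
7

To filter by date range:

1. Date range: 2024-05-07 through 2024-05-10, both dates inclusive
2. Filter for LOGOUT events whose date falls in this range
3. Count matching events: 7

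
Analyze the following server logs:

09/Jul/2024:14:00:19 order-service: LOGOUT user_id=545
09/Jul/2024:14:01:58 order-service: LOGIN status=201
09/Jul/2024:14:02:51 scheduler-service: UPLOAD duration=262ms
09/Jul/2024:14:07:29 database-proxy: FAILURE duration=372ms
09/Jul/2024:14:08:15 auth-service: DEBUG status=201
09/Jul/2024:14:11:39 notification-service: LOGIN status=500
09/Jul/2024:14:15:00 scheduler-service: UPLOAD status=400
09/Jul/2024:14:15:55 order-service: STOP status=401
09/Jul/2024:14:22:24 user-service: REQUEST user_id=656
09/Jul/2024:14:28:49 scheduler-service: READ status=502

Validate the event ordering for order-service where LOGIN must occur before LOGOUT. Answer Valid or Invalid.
Invalid

To validate ordering:

1. Required order: LOGIN → LOGOUT
2. Rule: LOGIN must occur before LOGOUT
3. Check actual order of events for order-service
4. Result: Invalid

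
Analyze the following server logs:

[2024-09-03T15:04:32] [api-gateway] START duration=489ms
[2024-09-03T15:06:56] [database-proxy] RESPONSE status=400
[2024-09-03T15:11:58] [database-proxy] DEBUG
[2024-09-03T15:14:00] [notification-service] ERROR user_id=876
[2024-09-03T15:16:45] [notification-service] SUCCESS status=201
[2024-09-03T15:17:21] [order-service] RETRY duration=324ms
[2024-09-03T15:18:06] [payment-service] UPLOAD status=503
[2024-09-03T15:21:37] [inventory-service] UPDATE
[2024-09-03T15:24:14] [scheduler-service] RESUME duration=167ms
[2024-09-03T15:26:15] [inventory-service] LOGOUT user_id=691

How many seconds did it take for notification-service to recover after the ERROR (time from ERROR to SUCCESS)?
165

To calculate recovery time:

1. Find ERROR event for notification-service: 2024-09-03T15:14:00
2. Find next SUCCESS event for notification-service: 2024-09-03T15:16:45
3. Recovery time: 2024-09-03T15:16:45 - 2024-09-03T15:14:00 = 165 seconds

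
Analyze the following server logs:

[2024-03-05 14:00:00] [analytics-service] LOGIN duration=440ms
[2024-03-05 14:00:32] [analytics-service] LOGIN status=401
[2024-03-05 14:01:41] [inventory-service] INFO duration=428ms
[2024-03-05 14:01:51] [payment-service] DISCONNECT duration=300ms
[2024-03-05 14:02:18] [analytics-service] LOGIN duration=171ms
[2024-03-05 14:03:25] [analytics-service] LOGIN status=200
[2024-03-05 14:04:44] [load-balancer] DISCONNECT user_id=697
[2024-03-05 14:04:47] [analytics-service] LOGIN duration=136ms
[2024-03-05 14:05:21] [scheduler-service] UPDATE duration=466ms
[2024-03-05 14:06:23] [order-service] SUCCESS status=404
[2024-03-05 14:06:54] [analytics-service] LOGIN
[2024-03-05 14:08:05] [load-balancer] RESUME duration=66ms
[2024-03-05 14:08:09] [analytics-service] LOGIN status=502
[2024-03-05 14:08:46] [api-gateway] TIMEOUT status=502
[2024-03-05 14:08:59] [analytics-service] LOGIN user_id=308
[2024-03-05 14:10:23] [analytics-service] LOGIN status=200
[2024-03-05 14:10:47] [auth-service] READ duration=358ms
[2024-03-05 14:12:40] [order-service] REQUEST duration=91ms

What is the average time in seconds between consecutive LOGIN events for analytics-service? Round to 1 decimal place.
77.9

To calculate average interval:

1. Find all LOGIN events for analytics-service in order
2. Calculate time gaps between consecutive events
3. Compute mean of gaps: 623 / 8 = 77.9 seconds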